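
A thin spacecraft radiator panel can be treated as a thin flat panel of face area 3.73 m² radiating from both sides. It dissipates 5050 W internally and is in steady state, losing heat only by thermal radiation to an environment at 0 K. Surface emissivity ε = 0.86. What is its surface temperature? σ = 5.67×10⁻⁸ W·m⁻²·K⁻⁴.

Steady state: internal power = radiated power, P = εσA T⁴.
Radiating area A = 2·3.73 = 7.460 m².
T⁴ = P/(εσA) = 5050/(0.86·5.67×10⁻⁸·7.460) = 1.388×10¹⁰ K⁴.
T = (1.388×10¹⁰)^(1/4).

T ≈ 343 K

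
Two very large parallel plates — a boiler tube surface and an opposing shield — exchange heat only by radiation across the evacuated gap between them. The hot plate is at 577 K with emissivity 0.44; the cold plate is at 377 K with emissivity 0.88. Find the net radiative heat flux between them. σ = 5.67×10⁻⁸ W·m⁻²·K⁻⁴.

q ≈ 2130 W/m²

For two infinite grey parallel plates, q = σ(T₁⁴ − T₂⁴)/(1/ε₁ + 1/ε₂ − 1).
T₁⁴ − T₂⁴ = 1.108×10¹¹ − 2.020×10¹⁰ = 9.064×10¹⁰ K⁴.
1/ε₁ + 1/ε₂ − 1 = 2.273 + 1.136 − 1 = 2.409.
q = 5.67×10⁻⁸ × 9.064×10¹⁰ / 2.409.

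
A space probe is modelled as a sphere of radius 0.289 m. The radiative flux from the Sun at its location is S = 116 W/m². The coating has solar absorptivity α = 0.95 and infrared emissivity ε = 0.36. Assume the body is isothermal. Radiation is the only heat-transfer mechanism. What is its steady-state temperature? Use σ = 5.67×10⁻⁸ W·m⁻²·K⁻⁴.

At equilibrium, absorbed power = emitted power.
Absorbing cross-section = πr² = 0.2624 m²; emitting surface = 4πr² = 1.050 m² (ratio 4).
αS·A_cross = εσ·A_surf·T⁴  ⇒  T⁴ = αS/(ε·4σ).
T⁴ = 0.950·116/(0.36·4·5.67×10⁻⁸) = 1.350×10⁹ K⁴.
T = (1.350×10⁹)^(1/4).

T ≈ 192 K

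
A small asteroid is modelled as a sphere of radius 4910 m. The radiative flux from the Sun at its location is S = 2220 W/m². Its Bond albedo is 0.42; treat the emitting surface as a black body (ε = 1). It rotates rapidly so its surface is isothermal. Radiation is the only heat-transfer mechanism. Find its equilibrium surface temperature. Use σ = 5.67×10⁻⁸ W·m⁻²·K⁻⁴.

At equilibrium, absorbed power = emitted power.
Absorbing cross-section = πr² = 7.574×10⁷ m²; emitting surface = 4πr² = 3.030×10⁸ m² (ratio 4).
(1−a)S·A_cross = εσ·A_surf·T⁴  ⇒  T⁴ = (1−a)S/(4σ).
T⁴ = 0.580·2220/(4·5.67×10⁻⁸) = 5.677×10⁹ K⁴.
T = (5.677×10⁹)^(1/4).

T ≈ 274 K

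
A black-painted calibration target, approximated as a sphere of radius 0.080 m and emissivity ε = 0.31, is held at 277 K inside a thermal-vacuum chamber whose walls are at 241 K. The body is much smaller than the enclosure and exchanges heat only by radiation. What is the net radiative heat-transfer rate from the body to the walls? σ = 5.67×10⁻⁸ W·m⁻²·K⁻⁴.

P_net ≈ 3.55 W

For a small grey body in a large enclosure: P_net = εσA(T_body⁴ − T_wall⁴).
A = 4πr² = 0.08042 m²; T_body⁴ − T_wall⁴ = 5.887×10⁹ − 3.373×10⁹ = 2.514×10⁹ K⁴.
|P_net| = 0.31·5.67×10⁻⁸·0.08042·2.514×10⁹.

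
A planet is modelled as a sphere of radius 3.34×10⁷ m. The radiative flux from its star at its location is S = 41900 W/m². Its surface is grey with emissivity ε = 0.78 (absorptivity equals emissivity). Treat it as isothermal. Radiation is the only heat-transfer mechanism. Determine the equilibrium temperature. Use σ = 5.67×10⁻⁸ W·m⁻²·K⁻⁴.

At equilibrium, absorbed power = emitted power.
Absorbing cross-section = πr² = 3.505×10¹⁵ m²; emitting surface = 4πr² = 1.402×10¹⁶ m² (ratio 4).
εS·A_cross = εσ·A_surf·T⁴  ⇒  T⁴ = S/(4σ)   (ε cancels).
T⁴ = 41900/(4·5.67×10⁻⁸) = 1.847×10¹¹ K⁴.
T = (1.847×10¹¹)^(1/4).

T ≈ 656 K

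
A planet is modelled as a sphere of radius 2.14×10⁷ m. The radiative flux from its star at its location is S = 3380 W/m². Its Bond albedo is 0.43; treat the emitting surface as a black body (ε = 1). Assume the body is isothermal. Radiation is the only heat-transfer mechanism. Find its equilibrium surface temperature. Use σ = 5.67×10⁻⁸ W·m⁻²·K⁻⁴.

At equilibrium, absorbed power = emitted power.
Absorbing cross-section = πr² = 1.439×10¹⁵ m²; emitting surface = 4πr² = 5.755×10¹⁵ m² (ratio 4).
(1−a)S·A_cross = εσ·A_surf·T⁴  ⇒  T⁴ = (1−a)S/(4σ).
T⁴ = 0.570·3380/(4·5.67×10⁻⁸) = 8.495×10⁹ K⁴.
T = (8.495×10⁹)^(1/4).

T ≈ 304 K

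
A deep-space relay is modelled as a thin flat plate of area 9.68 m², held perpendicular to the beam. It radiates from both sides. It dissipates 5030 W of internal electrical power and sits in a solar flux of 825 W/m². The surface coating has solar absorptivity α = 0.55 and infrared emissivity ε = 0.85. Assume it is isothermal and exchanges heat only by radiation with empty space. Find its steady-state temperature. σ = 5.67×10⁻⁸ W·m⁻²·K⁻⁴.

At steady state, absorbed solar power + internal power = radiated power.
Absorbed: α·S·A_cross = 0.55·825·9.680 = 4392 W (cross-section A).
Total input = 4392 + 5030 = 9422 W.
Radiated: εσ·A_surf·T⁴ with A_surf = 2A = 19.36 m².
T⁴ = 9422/(0.85·5.67×10⁻⁸·19.36) = 1.010×10¹⁰ K⁴.

T ≈ 317 K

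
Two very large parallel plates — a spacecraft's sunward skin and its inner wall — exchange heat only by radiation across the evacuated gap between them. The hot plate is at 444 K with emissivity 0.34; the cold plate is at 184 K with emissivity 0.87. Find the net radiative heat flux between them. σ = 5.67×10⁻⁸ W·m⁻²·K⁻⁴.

q ≈ 692 W/m²

For two infinite grey parallel plates, q = σ(T₁⁴ − T₂⁴)/(1/ε₁ + 1/ε₂ − 1).
T₁⁴ − T₂⁴ = 3.886×10¹⁰ − 1.146×10⁹ = 3.772×10¹⁰ K⁴.
1/ε₁ + 1/ε₂ − 1 = 2.941 + 1.149 − 1 = 3.091.
q = 5.67×10⁻⁸ × 3.772×10¹⁰ / 3.091.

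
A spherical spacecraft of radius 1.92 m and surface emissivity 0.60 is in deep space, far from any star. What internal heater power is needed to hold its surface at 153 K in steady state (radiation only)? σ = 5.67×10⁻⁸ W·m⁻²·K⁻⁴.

P ≈ 864 W

P = εσ·4πr²·T⁴.
4πr² = 46.32 m²; T⁴ = 5.480×10⁸ K⁴.
P = 0.60·5.67×10⁻⁸·46.32·5.480×10⁸.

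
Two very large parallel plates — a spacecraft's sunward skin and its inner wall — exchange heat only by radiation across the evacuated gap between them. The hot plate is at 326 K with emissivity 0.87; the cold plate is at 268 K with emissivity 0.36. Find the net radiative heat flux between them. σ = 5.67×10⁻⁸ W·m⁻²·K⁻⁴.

q ≈ 119 W/m²

For two infinite grey parallel plates, q = σ(T₁⁴ − T₂⁴)/(1/ε₁ + 1/ε₂ − 1).
T₁⁴ − T₂⁴ = 1.129×10¹⁰ − 5.159×10⁹ = 6.136×10⁹ K⁴.
1/ε₁ + 1/ε₂ − 1 = 1.149 + 2.778 − 1 = 2.927.
q = 5.67×10⁻⁸ × 6.136×10⁹ / 2.927.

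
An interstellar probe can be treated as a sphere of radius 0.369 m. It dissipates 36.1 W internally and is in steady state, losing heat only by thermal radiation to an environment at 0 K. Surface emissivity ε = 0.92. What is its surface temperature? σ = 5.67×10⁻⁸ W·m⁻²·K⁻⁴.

Steady state: internal power = radiated power, P = εσA T⁴.
Radiating area A = 4πr² = 1.711 m².
T⁴ = P/(εσA) = 36.1/(0.92·5.67×10⁻⁸·1.711) = 4.045×10⁸ K⁴.
T = (4.045×10⁸)^(1/4).

T ≈ 142 K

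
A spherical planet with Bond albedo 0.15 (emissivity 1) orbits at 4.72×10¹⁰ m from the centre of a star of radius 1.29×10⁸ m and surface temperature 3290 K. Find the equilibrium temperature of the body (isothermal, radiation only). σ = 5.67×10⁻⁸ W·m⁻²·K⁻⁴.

T ≈ 117 K

The star's surface emits σT_*⁴; at distance d the flux is S = σT_*⁴(R_*/d)².
S = 5.67×10⁻⁸·(3290)⁴·(1.29×10⁸/4.72×10¹⁰)² = 49.62 W/m².
For an isothermal sphere T⁴ = (1−a)S/(4σ) = 1.860×10⁸ K⁴.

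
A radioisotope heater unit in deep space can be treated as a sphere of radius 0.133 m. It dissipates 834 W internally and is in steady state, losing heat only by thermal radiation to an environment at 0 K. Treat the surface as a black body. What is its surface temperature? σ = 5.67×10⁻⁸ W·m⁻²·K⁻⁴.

T ≈ 507 K

Steady state: internal power = radiated power, P = εσA T⁴.
Radiating area A = 4πr² = 0.2223 m².
T⁴ = P/(εσA) = 834/(1.0·5.67×10⁻⁸·0.2223) = 6.617×10¹⁰ K⁴.
T = (6.617×10¹⁰)^(1/4).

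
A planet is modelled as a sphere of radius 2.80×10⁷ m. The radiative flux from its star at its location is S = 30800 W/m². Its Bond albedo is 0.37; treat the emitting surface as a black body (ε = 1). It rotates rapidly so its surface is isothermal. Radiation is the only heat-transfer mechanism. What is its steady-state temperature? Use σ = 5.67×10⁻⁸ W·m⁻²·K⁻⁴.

T ≈ 541 K

At equilibrium, absorbed power = emitted power.
Absorbing cross-section = πr² = 2.463×10¹⁵ m²; emitting surface = 4πr² = 9.852×10¹⁵ m² (ratio 4).
(1−a)S·A_cross = εσ·A_surf·T⁴  ⇒  T⁴ = (1−a)S/(4σ).
T⁴ = 0.630·30800/(4·5.67×10⁻⁸) = 8.556×10¹⁰ K⁴.
T = (8.556×10¹⁰)^(1/4).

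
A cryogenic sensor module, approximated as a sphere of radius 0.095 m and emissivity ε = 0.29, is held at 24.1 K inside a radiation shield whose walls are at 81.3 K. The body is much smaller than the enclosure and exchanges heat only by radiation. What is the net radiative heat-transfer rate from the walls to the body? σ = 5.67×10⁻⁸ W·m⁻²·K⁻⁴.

For a small grey body in a large enclosure: P_net = εσA(T_body⁴ − T_wall⁴).
A = 4πr² = 0.1134 m²; T_body⁴ − T_wall⁴ = 3.373×10⁵ − 4.369×10⁷ = -4.335×10⁷ K⁴.
|P_net| = 0.29·5.67×10⁻⁸·0.1134·4.335×10⁷.

P_net ≈ 0.0808 W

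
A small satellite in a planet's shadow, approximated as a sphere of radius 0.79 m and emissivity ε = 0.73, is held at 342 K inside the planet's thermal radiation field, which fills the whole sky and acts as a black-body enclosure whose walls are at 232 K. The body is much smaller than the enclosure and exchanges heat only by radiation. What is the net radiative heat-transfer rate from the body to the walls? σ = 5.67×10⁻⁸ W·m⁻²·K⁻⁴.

P_net ≈ 3500 W

For a small grey body in a large enclosure: P_net = εσA(T_body⁴ − T_wall⁴).
A = 4πr² = 7.843 m²; T_body⁴ − T_wall⁴ = 1.368×10¹⁰ − 2.897×10⁹ = 1.078×10¹⁰ K⁴.
|P_net| = 0.73·5.67×10⁻⁸·7.843·1.078×10¹⁰.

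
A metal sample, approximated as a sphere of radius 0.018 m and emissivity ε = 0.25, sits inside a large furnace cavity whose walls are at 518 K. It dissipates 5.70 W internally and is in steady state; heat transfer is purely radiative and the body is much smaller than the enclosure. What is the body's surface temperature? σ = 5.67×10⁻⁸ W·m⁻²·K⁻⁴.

T ≈ 643 K

For a small grey body in a large enclosure, net radiated power = εσA(T⁴ − T_w⁴).
Steady state: P = εσA(T⁴ − T_w⁴) with A = 4πr² = 0.004072 m².
T⁴ = P/(εσA) + T_w⁴ = 5.70/(0.25·5.67×10⁻⁸·0.004072) + (518)⁴
    = 9.876×10¹⁰ + 7.200×10¹⁰ = 1.708×10¹¹ K⁴.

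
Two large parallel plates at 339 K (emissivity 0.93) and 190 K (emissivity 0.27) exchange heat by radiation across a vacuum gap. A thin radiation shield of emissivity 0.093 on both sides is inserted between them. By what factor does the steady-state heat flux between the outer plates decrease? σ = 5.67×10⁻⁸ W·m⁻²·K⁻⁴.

factor ≈ 6.43

Without shield: q₀ = σΔ(T⁴)/(1/ε₁+1/ε₂−1) with denominator 3.779.
With shield the two gaps are in series; the resistances add: (1/ε₁+1/ε_s−1)+(1/ε_s+1/ε₂−1) = 10.83+13.46 = 24.28.
Heat-flux ratio q₀/q = 24.28/3.779.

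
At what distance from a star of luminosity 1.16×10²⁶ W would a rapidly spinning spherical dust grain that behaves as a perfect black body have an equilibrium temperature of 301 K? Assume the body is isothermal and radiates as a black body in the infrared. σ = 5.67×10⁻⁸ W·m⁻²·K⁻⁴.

For an isothermal black-emitting sphere, (1−a)S·πr² = σ·4πr²·T⁴ ⇒ S = 4σT⁴/(1−a).
S = 4·5.67×10⁻⁸·(301)⁴/1.00 = 1862 W/m².
Flux falls as S = L/(4πd²), so d = √(L/(4πS)) = √(1.16×10²⁶/(4π·1862)).

d ≈ 7.04×10¹⁰ m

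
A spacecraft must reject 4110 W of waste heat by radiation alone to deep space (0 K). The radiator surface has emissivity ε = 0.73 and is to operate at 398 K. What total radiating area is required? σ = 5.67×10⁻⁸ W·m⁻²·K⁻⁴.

A ≈ 3.96 m²

P = εσA T⁴ ⇒ A = P/(εσT⁴).
T⁴ = 2.509×10¹⁰ K⁴.
A = 4110/(0.73 × 5.67×10⁻⁸ × 2.509×10¹⁰).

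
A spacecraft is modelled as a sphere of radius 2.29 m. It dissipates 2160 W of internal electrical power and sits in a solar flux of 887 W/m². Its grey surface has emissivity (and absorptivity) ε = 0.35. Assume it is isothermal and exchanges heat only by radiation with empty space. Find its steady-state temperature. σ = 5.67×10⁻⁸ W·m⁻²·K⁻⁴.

T ≈ 273 K

At steady state, absorbed solar power + internal power = radiated power.
Absorbed: α·S·A_cross = 0.35·887·16.47 = 5115 W (cross-section πr²).
Total input = 5115 + 2160 = 7275 W.
Radiated: εσ·A_surf·T⁴ with A_surf = 4πr² = 65.90 m².
T⁴ = 7275/(0.35·5.67×10⁻⁸·65.90) = 5.563×10⁹ K⁴.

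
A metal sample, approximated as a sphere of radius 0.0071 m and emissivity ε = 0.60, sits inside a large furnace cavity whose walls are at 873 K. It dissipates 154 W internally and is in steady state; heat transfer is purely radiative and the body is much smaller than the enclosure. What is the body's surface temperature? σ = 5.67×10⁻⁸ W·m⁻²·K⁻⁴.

T ≈ 1670 K

For a small grey body in a large enclosure, net radiated power = εσA(T⁴ − T_w⁴).
Steady state: P = εσA(T⁴ − T_w⁴) with A = 4πr² = 6.335×10⁻⁴ m².
T⁴ = P/(εσA) + T_w⁴ = 154/(0.60·5.67×10⁻⁸·6.335×10⁻⁴) + (873)⁴
    = 7.146×10¹² + 5.808×10¹¹ = 7.727×10¹² K⁴.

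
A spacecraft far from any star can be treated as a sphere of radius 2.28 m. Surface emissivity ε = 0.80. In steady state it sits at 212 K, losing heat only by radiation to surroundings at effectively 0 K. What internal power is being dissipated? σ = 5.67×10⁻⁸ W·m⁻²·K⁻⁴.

P ≈ 5990 W

Steady state: P = εσA T⁴.
A = 4πr² = 65.33 m²; T⁴ = (212)⁴ = 2.020×10⁹ K⁴.
P = 0.80 × 5.67×10⁻⁸ × 65.33 × 2.020×10⁹.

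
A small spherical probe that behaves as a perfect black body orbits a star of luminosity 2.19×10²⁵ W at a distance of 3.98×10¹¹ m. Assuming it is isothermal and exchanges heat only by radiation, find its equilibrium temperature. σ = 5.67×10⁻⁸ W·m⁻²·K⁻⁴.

First find the stellar flux at distance d: S = L/(4πd²) = 2.19×10²⁵/(4π·(3.98×10¹¹)²) = 11.00 W/m².
For an isothermal sphere, absorbed (1−a)S·πr² = emitted σ·4πr²·T⁴, so T⁴ = (1−a)S/(4σ).
T⁴ = 1.00·11.00/(4·5.67×10⁻⁸) = 4.851×10⁷ K⁴.

T ≈ 83.5 K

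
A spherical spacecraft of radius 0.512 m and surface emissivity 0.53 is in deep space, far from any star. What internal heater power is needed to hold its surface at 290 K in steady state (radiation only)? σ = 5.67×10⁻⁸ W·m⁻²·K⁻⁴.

P ≈ 700 W

P = εσ·4πr²·T⁴.
4πr² = 3.294 m²; T⁴ = 7.073×10⁹ K⁴.
P = 0.53·5.67×10⁻⁸·3.294·7.073×10⁹.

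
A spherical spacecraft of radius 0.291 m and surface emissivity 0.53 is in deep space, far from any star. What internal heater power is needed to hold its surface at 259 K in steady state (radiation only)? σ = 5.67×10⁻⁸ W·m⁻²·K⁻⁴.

P = εσ·4πr²·T⁴.
4πr² = 1.064 m²; T⁴ = 4.500×10⁹ K⁴.
P = 0.53·5.67×10⁻⁸·1.064·4.500×10⁹.

P ≈ 144 W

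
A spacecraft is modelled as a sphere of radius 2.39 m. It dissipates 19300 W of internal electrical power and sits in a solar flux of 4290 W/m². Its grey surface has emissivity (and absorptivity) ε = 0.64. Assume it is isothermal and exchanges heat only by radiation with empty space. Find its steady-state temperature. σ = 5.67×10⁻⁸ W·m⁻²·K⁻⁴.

T ≈ 403 K

At steady state, absorbed solar power + internal power = radiated power.
Absorbed: α·S·A_cross = 0.64·4290·17.95 = 49270 W (cross-section πr²).
Total input = 49270 + 19300 = 68570 W.
Radiated: εσ·A_surf·T⁴ with A_surf = 4πr² = 71.78 m².
T⁴ = 68570/(0.64·5.67×10⁻⁸·71.78) = 2.632×10¹⁰ K⁴.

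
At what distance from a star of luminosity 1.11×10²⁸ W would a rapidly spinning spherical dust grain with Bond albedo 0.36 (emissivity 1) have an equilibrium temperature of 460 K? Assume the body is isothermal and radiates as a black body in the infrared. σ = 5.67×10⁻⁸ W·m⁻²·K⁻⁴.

d ≈ 2.36×10¹¹ m

For an isothermal black-emitting sphere, (1−a)S·πr² = σ·4πr²·T⁴ ⇒ S = 4σT⁴/(1−a).
S = 4·5.67×10⁻⁸·(460)⁴/0.640 = 15870 W/m².
Flux falls as S = L/(4πd²), so d = √(L/(4πS)) = √(1.11×10²⁸/(4π·15870)).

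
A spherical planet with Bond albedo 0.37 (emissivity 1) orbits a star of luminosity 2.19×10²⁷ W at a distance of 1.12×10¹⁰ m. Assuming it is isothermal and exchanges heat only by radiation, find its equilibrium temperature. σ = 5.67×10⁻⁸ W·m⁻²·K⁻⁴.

T ≈ 1400 K

First find the stellar flux at distance d: S = L/(4πd²) = 2.19×10²⁷/(4π·(1.12×10¹⁰)²) = 1.389×10⁶ W/m².
For an isothermal sphere, absorbed (1−a)S·πr² = emitted σ·4πr²·T⁴, so T⁴ = (1−a)S/(4σ).
T⁴ = 0.630·1.389×10⁶/(4·5.67×10⁻⁸) = 3.859×10¹² K⁴.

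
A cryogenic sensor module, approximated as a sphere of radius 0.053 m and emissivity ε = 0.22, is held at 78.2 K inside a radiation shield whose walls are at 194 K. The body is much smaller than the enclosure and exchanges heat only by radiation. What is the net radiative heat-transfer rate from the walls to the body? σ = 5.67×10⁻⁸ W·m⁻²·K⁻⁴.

For a small grey body in a large enclosure: P_net = εσA(T_body⁴ − T_wall⁴).
A = 4πr² = 0.03530 m²; T_body⁴ − T_wall⁴ = 3.740×10⁷ − 1.416×10⁹ = -1.379×10⁹ K⁴.
|P_net| = 0.22·5.67×10⁻⁸·0.03530·1.379×10⁹.

P_net ≈ 0.607 W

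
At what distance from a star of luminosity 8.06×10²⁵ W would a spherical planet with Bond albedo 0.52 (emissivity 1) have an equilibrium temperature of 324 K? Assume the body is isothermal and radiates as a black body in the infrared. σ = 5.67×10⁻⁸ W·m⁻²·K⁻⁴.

d ≈ 3.51×10¹⁰ m

For an isothermal black-emitting sphere, (1−a)S·πr² = σ·4πr²·T⁴ ⇒ S = 4σT⁴/(1−a).
S = 4·5.67×10⁻⁸·(324)⁴/0.480 = 5207 W/m².
Flux falls as S = L/(4πd²), so d = √(L/(4πS)) = √(8.06×10²⁵/(4π·5207)).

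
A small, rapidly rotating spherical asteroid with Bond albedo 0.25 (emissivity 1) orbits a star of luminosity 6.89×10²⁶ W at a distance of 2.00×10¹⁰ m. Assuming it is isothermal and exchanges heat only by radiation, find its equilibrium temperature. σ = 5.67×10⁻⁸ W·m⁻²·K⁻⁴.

First find the stellar flux at distance d: S = L/(4πd²) = 6.89×10²⁶/(4π·(2.00×10¹⁰)²) = 1.371×10⁵ W/m².
For an isothermal sphere, absorbed (1−a)S·πr² = emitted σ·4πr²·T⁴, so T⁴ = (1−a)S/(4σ).
T⁴ = 0.750·1.371×10⁵/(4·5.67×10⁻⁸) = 4.533×10¹¹ K⁴.

T ≈ 821 K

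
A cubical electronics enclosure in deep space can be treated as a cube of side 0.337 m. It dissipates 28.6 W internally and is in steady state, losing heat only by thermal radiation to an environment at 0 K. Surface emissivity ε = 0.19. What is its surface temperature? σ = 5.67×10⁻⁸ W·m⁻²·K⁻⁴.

Steady state: internal power = radiated power, P = εσA T⁴.
Radiating area A = 6L² = 0.6814 m².
T⁴ = P/(εσA) = 28.6/(0.19·5.67×10⁻⁸·0.6814) = 3.896×10⁹ K⁴.
T = (3.896×10⁹)^(1/4).

T ≈ 250 K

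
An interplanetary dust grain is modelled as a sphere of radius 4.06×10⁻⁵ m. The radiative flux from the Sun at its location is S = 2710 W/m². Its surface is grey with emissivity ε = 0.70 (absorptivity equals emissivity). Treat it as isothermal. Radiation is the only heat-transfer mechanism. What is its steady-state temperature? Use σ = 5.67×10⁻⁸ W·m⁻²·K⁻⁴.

T ≈ 331 K

At equilibrium, absorbed power = emitted power.
Absorbing cross-section = πr² = 5.178×10⁻⁹ m²; emitting surface = 4πr² = 2.071×10⁻⁸ m² (ratio 4).
εS·A_cross = εσ·A_surf·T⁴  ⇒  T⁴ = S/(4σ)   (ε cancels).
T⁴ = 2710/(4·5.67×10⁻⁸) = 1.195×10¹⁰ K⁴.
T = (1.195×10¹⁰)^(1/4).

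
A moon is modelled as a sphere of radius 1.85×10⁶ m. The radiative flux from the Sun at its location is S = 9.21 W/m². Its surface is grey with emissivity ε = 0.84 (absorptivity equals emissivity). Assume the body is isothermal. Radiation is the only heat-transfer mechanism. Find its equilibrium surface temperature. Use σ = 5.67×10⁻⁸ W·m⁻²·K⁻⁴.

T ≈ 79.8 K

At equilibrium, absorbed power = emitted power.
Absorbing cross-section = πr² = 1.075×10¹³ m²; emitting surface = 4πr² = 4.301×10¹³ m² (ratio 4).
εS·A_cross = εσ·A_surf·T⁴  ⇒  T⁴ = S/(4σ)   (ε cancels).
T⁴ = 9.21/(4·5.67×10⁻⁸) = 4.061×10⁷ K⁴.
T = (4.061×10⁷)^(1/4).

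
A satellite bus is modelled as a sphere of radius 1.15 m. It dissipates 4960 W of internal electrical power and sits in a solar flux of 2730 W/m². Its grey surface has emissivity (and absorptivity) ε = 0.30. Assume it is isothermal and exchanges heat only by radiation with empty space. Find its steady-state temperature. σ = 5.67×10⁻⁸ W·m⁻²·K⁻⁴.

T ≈ 415 K

At steady state, absorbed solar power + internal power = radiated power.
Absorbed: α·S·A_cross = 0.30·2730·4.155 = 3403 W (cross-section πr²).
Total input = 3403 + 4960 = 8363 W.
Radiated: εσ·A_surf·T⁴ with A_surf = 4πr² = 16.62 m².
T⁴ = 8363/(0.30·5.67×10⁻⁸·16.62) = 2.958×10¹⁰ K⁴.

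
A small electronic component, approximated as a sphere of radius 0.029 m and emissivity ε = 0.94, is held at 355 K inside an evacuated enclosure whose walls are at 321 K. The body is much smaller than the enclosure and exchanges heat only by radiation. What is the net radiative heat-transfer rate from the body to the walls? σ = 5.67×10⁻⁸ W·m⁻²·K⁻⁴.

For a small grey body in a large enclosure: P_net = εσA(T_body⁴ − T_wall⁴).
A = 4πr² = 0.01057 m²; T_body⁴ − T_wall⁴ = 1.588×10¹⁰ − 1.062×10¹⁰ = 5.265×10⁹ K⁴.
|P_net| = 0.94·5.67×10⁻⁸·0.01057·5.265×10⁹.

P_net ≈ 2.97 W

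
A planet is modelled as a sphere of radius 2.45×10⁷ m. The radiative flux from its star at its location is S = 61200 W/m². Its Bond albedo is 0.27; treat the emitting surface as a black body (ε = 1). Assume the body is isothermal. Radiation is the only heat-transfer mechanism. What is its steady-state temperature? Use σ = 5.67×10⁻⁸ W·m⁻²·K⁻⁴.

T ≈ 666 K

At equilibrium, absorbed power = emitted power.
Absorbing cross-section = πr² = 1.886×10¹⁵ m²; emitting surface = 4πr² = 7.543×10¹⁵ m² (ratio 4).
(1−a)S·A_cross = εσ·A_surf·T⁴  ⇒  T⁴ = (1−a)S/(4σ).
T⁴ = 0.730·61200/(4·5.67×10⁻⁸) = 1.970×10¹¹ K⁴.
T = (1.970×10¹¹)^(1/4).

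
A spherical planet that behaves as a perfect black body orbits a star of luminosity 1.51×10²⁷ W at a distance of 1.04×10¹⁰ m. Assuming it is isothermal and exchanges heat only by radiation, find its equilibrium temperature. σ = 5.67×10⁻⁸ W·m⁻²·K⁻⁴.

T ≈ 1490 K

First find the stellar flux at distance d: S = L/(4πd²) = 1.51×10²⁷/(4π·(1.04×10¹⁰)²) = 1.111×10⁶ W/m².
For an isothermal sphere, absorbed (1−a)S·πr² = emitted σ·4πr²·T⁴, so T⁴ = (1−a)S/(4σ).
T⁴ = 1.00·1.111×10⁶/(4·5.67×10⁻⁸) = 4.898×10¹² K⁴.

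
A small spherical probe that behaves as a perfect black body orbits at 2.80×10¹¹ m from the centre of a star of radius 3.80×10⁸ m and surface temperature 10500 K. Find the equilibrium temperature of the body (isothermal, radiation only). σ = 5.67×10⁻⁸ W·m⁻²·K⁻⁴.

T ≈ 274 K

The star's surface emits σT_*⁴; at distance d the flux is S = σT_*⁴(R_*/d)².
S = 5.67×10⁻⁸·(10500)⁴·(3.80×10⁸/2.80×10¹¹)² = 1269 W/m².
For an isothermal sphere T⁴ = (1−a)S/(4σ) = 5.597×10⁹ K⁴.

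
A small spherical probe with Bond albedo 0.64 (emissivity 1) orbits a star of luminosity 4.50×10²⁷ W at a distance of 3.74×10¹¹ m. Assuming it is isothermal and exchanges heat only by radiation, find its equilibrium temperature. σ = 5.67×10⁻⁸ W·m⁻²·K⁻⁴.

T ≈ 252 K

First find the stellar flux at distance d: S = L/(4πd²) = 4.50×10²⁷/(4π·(3.74×10¹¹)²) = 2560 W/m².
For an isothermal sphere, absorbed (1−a)S·πr² = emitted σ·4πr²·T⁴, so T⁴ = (1−a)S/(4σ).
T⁴ = 0.360·2560/(4·5.67×10⁻⁸) = 4.064×10⁹ K⁴.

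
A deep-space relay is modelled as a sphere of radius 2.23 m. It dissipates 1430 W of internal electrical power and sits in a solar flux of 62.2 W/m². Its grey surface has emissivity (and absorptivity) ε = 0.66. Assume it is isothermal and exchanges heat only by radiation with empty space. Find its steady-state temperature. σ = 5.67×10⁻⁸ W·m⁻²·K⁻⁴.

At steady state, absorbed solar power + internal power = radiated power.
Absorbed: α·S·A_cross = 0.66·62.2·15.62 = 641.3 W (cross-section πr²).
Total input = 641.3 + 1430 = 2071 W.
Radiated: εσ·A_surf·T⁴ with A_surf = 4πr² = 62.49 m².
T⁴ = 2071/(0.66·5.67×10⁻⁸·62.49) = 8.857×10⁸ K⁴.

T ≈ 173 K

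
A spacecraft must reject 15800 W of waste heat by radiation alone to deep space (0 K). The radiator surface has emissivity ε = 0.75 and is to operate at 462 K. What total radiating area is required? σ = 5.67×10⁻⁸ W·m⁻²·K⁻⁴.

P = εσA T⁴ ⇒ A = P/(εσT⁴).
T⁴ = 4.556×10¹⁰ K⁴.
A = 15800/(0.75 × 5.67×10⁻⁸ × 4.556×10¹⁰).

A ≈ 8.16 m²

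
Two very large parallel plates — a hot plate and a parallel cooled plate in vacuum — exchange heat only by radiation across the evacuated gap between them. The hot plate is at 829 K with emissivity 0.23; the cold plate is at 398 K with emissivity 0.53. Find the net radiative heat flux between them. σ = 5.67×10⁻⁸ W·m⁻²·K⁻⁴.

q ≈ 4840 W/m²

For two infinite grey parallel plates, q = σ(T₁⁴ − T₂⁴)/(1/ε₁ + 1/ε₂ − 1).
T₁⁴ − T₂⁴ = 4.723×10¹¹ − 2.509×10¹⁰ = 4.472×10¹¹ K⁴.
1/ε₁ + 1/ε₂ − 1 = 4.348 + 1.887 − 1 = 5.235.
q = 5.67×10⁻⁸ × 4.472×10¹¹ / 5.235.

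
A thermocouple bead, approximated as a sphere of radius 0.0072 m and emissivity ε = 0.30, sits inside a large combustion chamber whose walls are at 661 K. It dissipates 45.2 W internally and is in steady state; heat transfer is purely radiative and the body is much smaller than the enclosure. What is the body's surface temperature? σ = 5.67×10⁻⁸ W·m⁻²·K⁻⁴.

T ≈ 1440 K

For a small grey body in a large enclosure, net radiated power = εσA(T⁴ − T_w⁴).
Steady state: P = εσA(T⁴ − T_w⁴) with A = 4πr² = 6.514×10⁻⁴ m².
T⁴ = P/(εσA) + T_w⁴ = 45.2/(0.30·5.67×10⁻⁸·6.514×10⁻⁴) + (661)⁴
    = 4.079×10¹² + 1.909×10¹¹ = 4.270×10¹² K⁴.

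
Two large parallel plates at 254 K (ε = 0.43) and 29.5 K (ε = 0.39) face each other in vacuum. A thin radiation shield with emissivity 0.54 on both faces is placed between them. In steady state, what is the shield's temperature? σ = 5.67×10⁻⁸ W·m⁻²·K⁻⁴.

In steady state the net flux on the hot side equals that on the cold side.
σ(T₁⁴−T_s⁴)/D₁ = σ(T_s⁴−T₂⁴)/D₂, with D₁ = 1/ε₁+1/ε_s−1 = 3.177, D₂ = 1/ε_s+1/ε₂−1 = 3.416.
Solve for T_s⁴: T_s⁴ = (D₂·T₁⁴ + D₁·T₂⁴)/(D₁+D₂) = 2.157×10⁹ K⁴.

T_s ≈ 216 K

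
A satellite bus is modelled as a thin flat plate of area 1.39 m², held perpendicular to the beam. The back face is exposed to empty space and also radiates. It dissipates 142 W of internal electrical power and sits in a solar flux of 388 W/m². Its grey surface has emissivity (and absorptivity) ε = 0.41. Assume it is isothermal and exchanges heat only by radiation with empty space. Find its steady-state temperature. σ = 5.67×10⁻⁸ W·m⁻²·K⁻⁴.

T ≈ 274 K

At steady state, absorbed solar power + internal power = radiated power.
Absorbed: α·S·A_cross = 0.41·388·1.390 = 221.1 W (cross-section A).
Total input = 221.1 + 142 = 363.1 W.
Radiated: εσ·A_surf·T⁴ with A_surf = 2A = 2.780 m².
T⁴ = 363.1/(0.41·5.67×10⁻⁸·2.780) = 5.619×10⁹ K⁴.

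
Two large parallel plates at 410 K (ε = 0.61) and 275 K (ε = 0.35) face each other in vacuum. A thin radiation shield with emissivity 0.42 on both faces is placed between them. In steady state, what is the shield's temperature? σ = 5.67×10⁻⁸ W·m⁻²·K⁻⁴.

T_s ≈ 371 K

In steady state the net flux on the hot side equals that on the cold side.
σ(T₁⁴−T_s⁴)/D₁ = σ(T_s⁴−T₂⁴)/D₂, with D₁ = 1/ε₁+1/ε_s−1 = 3.020, D₂ = 1/ε_s+1/ε₂−1 = 4.238.
Solve for T_s⁴: T_s⁴ = (D₂·T₁⁴ + D₁·T₂⁴)/(D₁+D₂) = 1.888×10¹⁰ K⁴.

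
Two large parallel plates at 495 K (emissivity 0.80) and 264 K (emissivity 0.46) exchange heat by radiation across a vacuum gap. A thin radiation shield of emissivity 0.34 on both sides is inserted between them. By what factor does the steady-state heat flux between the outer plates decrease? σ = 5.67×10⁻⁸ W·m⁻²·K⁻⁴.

factor ≈ 3.01

Without shield: q₀ = σΔ(T⁴)/(1/ε₁+1/ε₂−1) with denominator 2.424.
With shield the two gaps are in series; the resistances add: (1/ε₁+1/ε_s−1)+(1/ε_s+1/ε₂−1) = 3.191+4.115 = 7.306.
Heat-flux ratio q₀/q = 7.306/2.424.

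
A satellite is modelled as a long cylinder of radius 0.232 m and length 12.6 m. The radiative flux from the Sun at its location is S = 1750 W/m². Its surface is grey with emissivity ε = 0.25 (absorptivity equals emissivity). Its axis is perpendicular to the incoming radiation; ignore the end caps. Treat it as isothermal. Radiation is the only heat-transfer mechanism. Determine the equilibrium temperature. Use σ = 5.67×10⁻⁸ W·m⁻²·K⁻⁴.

T ≈ 315 K

At equilibrium, absorbed power = emitted power.
Absorbing cross-section = 2rL = 5.846 m²; emitting surface = 2πrL = 18.37 m² (ratio π).
εS·A_cross = εσ·A_surf·T⁴  ⇒  T⁴ = S/(πσ)   (ε cancels).
T⁴ = 1750/(π·5.67×10⁻⁸) = 9.824×10⁹ K⁴.
T = (9.824×10⁹)^(1/4).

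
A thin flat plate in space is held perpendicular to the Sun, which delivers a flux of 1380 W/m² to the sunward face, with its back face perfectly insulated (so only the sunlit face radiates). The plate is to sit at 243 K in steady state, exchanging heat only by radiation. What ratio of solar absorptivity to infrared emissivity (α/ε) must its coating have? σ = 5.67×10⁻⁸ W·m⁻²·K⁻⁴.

Balance: αS·A = εσ·1A·T⁴ ⇒ α/ε = σT⁴/S.
α/ε = 5.67×10⁻⁸·(243)⁴/1380 = 5.67×10⁻⁸·3.487×10⁹/1380.

α/ε ≈ 0.143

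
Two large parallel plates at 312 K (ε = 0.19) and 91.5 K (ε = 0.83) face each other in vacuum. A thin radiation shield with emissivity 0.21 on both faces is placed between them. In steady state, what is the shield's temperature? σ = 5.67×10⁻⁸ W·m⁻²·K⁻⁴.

In steady state the net flux on the hot side equals that on the cold side.
σ(T₁⁴−T_s⁴)/D₁ = σ(T_s⁴−T₂⁴)/D₂, with D₁ = 1/ε₁+1/ε_s−1 = 9.025, D₂ = 1/ε_s+1/ε₂−1 = 4.967.
Solve for T_s⁴: T_s⁴ = (D₂·T₁⁴ + D₁·T₂⁴)/(D₁+D₂) = 3.409×10⁹ K⁴.

T_s ≈ 242 K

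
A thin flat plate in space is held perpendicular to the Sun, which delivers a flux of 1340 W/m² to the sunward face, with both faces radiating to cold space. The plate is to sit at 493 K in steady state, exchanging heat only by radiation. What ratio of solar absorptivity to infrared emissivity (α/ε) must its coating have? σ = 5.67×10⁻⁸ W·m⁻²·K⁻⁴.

α/ε ≈ 5.00

Balance: αS·A = εσ·2A·T⁴ ⇒ α/ε = 2σT⁴/S.
α/ε = 2·5.67×10⁻⁸·(493)⁴/1340 = 2·5.67×10⁻⁸·5.907×10¹⁰/1340.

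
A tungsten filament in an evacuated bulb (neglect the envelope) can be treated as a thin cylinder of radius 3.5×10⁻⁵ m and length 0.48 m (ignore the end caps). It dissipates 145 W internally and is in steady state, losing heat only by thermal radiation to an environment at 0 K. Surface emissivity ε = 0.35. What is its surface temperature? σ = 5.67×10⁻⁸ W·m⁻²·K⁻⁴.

T ≈ 2880 K

Steady state: internal power = radiated power, P = εσA T⁴.
Radiating area A = 2πrL = 1.056×10⁻⁴ m².
T⁴ = P/(εσA) = 145/(0.35·5.67×10⁻⁸·1.056×10⁻⁴) = 6.922×10¹³ K⁴.
T = (6.922×10¹³)^(1/4).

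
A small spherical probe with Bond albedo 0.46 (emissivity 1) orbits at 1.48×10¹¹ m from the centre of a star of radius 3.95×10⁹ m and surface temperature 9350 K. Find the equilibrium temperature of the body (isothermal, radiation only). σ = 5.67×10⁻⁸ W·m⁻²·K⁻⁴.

The star's surface emits σT_*⁴; at distance d the flux is S = σT_*⁴(R_*/d)².
S = 5.67×10⁻⁸·(9350)⁴·(3.95×10⁹/1.48×10¹¹)² = 3.087×10⁵ W/m².
For an isothermal sphere T⁴ = (1−a)S/(4σ) = 7.349×10¹¹ K⁴.

T ≈ 926 K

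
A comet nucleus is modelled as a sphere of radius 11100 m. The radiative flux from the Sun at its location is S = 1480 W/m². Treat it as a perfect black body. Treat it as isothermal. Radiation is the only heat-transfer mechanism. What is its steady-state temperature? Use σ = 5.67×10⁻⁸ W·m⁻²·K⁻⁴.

T ≈ 284 K

At equilibrium, absorbed power = emitted power.
Absorbing cross-section = πr² = 3.871×10⁸ m²; emitting surface = 4πr² = 1.548×10⁹ m² (ratio 4).
S·A_cross = εσ·A_surf·T⁴  ⇒  T⁴ = S/(4σ).
T⁴ = 1.00·1480/(4·5.67×10⁻⁸) = 6.526×10⁹ K⁴.
T = (6.526×10⁹)^(1/4).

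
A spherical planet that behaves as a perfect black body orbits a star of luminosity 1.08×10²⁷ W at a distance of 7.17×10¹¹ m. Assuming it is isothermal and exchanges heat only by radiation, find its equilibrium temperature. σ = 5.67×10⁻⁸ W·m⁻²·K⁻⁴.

First find the stellar flux at distance d: S = L/(4πd²) = 1.08×10²⁷/(4π·(7.17×10¹¹)²) = 167.2 W/m².
For an isothermal sphere, absorbed (1−a)S·πr² = emitted σ·4πr²·T⁴, so T⁴ = (1−a)S/(4σ).
T⁴ = 1.00·167.2/(4·5.67×10⁻⁸) = 7.371×10⁸ K⁴.

T ≈ 165 K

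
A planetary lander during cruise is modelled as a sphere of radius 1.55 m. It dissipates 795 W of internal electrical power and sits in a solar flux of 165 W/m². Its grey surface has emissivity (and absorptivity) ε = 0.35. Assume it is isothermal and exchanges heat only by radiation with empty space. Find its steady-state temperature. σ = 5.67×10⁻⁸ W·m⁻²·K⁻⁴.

T ≈ 213 K

At steady state, absorbed solar power + internal power = radiated power.
Absorbed: α·S·A_cross = 0.35·165·7.548 = 435.9 W (cross-section πr²).
Total input = 435.9 + 795 = 1231 W.
Radiated: εσ·A_surf·T⁴ with A_surf = 4πr² = 30.19 m².
T⁴ = 1231/(0.35·5.67×10⁻⁸·30.19) = 2.054×10⁹ K⁴.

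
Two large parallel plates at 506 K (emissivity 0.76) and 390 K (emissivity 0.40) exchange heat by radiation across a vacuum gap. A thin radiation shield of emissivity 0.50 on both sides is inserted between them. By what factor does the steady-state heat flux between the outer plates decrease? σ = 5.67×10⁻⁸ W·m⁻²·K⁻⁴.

factor ≈ 2.07

Without shield: q₀ = σΔ(T⁴)/(1/ε₁+1/ε₂−1) with denominator 2.816.
With shield the two gaps are in series; the resistances add: (1/ε₁+1/ε_s−1)+(1/ε_s+1/ε₂−1) = 2.316+3.500 = 5.816.
Heat-flux ratio q₀/q = 5.816/2.816.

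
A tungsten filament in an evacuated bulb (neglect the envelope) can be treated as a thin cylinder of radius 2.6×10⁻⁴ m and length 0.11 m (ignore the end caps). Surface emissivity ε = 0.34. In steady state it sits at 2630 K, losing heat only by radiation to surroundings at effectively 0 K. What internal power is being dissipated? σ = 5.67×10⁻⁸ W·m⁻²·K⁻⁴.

Steady state: P = εσA T⁴.
A = 2πrL = 1.797×10⁻⁴ m²; T⁴ = (2630)⁴ = 4.784×10¹³ K⁴.
P = 0.34 × 5.67×10⁻⁸ × 1.797×10⁻⁴ × 4.784×10¹³.

P ≈ 166 W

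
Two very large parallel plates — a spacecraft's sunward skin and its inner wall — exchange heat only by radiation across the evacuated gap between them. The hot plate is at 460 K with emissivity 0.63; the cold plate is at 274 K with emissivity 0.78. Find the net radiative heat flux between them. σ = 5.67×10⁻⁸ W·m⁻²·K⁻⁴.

For two infinite grey parallel plates, q = σ(T₁⁴ − T₂⁴)/(1/ε₁ + 1/ε₂ − 1).
T₁⁴ − T₂⁴ = 4.477×10¹⁰ − 5.636×10⁹ = 3.914×10¹⁰ K⁴.
1/ε₁ + 1/ε₂ − 1 = 1.587 + 1.282 − 1 = 1.869.
q = 5.67×10⁻⁸ × 3.914×10¹⁰ / 1.869.

q ≈ 1190 W/m²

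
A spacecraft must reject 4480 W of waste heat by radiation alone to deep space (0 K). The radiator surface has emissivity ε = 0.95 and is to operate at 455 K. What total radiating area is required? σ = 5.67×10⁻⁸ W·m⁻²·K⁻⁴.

P = εσA T⁴ ⇒ A = P/(εσT⁴).
T⁴ = 4.286×10¹⁰ K⁴.
A = 4480/(0.95 × 5.67×10⁻⁸ × 4.286×10¹⁰).

A ≈ 1.94 m²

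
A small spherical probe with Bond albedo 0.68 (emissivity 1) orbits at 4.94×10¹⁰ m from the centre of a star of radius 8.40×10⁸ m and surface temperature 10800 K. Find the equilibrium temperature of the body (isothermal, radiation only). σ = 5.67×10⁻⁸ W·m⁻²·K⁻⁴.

The star's surface emits σT_*⁴; at distance d the flux is S = σT_*⁴(R_*/d)².
S = 5.67×10⁻⁸·(10800)⁴·(8.40×10⁸/4.94×10¹⁰)² = 2.230×10⁵ W/m².
For an isothermal sphere T⁴ = (1−a)S/(4σ) = 3.147×10¹¹ K⁴.

T ≈ 749 K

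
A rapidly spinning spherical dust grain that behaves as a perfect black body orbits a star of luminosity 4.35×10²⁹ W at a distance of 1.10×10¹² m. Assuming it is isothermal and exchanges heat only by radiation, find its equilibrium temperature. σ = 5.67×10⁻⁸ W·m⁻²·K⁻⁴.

First find the stellar flux at distance d: S = L/(4πd²) = 4.35×10²⁹/(4π·(1.10×10¹²)²) = 28610 W/m².
For an isothermal sphere, absorbed (1−a)S·πr² = emitted σ·4πr²·T⁴, so T⁴ = (1−a)S/(4σ).
T⁴ = 1.00·28610/(4·5.67×10⁻⁸) = 1.261×10¹¹ K⁴.

T ≈ 596 K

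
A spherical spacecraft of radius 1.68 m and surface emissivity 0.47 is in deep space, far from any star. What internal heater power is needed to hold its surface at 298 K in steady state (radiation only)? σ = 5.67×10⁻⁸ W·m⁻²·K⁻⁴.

P = εσ·4πr²·T⁴.
4πr² = 35.47 m²; T⁴ = 7.886×10⁹ K⁴.
P = 0.47·5.67×10⁻⁸·35.47·7.886×10⁹.

P ≈ 7450 W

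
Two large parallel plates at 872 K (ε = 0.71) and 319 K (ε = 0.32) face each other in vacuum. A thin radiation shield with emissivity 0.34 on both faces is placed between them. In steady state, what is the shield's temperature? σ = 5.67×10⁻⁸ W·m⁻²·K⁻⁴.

T_s ≈ 770 K

In steady state the net flux on the hot side equals that on the cold side.
σ(T₁⁴−T_s⁴)/D₁ = σ(T_s⁴−T₂⁴)/D₂, with D₁ = 1/ε₁+1/ε_s−1 = 3.350, D₂ = 1/ε_s+1/ε₂−1 = 5.066.
Solve for T_s⁴: T_s⁴ = (D₂·T₁⁴ + D₁·T₂⁴)/(D₁+D₂) = 3.522×10¹¹ K⁴.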